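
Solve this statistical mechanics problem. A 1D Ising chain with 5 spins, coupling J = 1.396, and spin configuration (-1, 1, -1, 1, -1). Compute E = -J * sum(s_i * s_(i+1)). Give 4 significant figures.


Step 1: Nearest-neighbor products: -1, -1, -1, -1
Step 2: Sum of products = -4
Step 3: E = -1.396 * -4 = 5.584

5.584


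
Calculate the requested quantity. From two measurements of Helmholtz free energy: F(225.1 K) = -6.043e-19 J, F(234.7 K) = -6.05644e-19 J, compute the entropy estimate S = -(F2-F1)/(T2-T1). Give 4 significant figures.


Step 1: dF = F2 - F1 = -6.05644e-19 - (-6.043e-19) = -1.344e-21 J
Step 2: dT = T2 - T1 = 234.7 - 225.1 = 9.6 K
Step 3: S = -dF/dT = -(-1.344e-21)/9.6 = 1.4e-22 J/K

1.4e-22


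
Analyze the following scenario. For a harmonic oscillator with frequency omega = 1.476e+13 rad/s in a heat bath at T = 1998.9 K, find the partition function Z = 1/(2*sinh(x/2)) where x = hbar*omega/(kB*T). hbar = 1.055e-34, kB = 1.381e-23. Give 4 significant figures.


Step 1: Compute x = hbar*omega/(kB*T) = 1.055e-34*1.476e+13/(1.381e-23*1998.9) = 0.05641
Step 2: x/2 = 0.0282
Step 3: sinh(x/2) = 0.02821
Step 4: Z = 1/(2*0.02821) = 17.73

17.73


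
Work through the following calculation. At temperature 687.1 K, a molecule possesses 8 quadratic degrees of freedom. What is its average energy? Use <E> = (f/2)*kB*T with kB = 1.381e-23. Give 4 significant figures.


Step 1: f/2 = 8/2 = 4
Step 2: kB*T = 1.381e-23 * 687.1 = 9.489e-21
Step 3: <E> = 4 * 9.489e-21 = 3.796e-20 J

3.796e-20


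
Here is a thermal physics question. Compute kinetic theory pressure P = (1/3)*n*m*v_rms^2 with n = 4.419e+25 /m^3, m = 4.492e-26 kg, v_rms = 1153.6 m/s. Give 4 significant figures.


Step 1: v_rms^2 = 1153.6^2 = 1.331e+06
Step 2: n*m = 4.419e+25*4.492e-26 = 1.985
Step 3: P = (1/3)*1.985*1.331e+06 = 8.805e+05 Pa

8.805e+05


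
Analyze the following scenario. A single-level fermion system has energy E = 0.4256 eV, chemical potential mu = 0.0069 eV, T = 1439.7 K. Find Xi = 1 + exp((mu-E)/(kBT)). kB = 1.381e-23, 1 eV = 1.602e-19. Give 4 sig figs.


Step 1: (mu - E) = 0.0069 - 0.4256 = -0.4187 eV
Step 2: x = (mu-E)*eV/(kB*T) = -0.4187*1.602e-19/(1.381e-23*1439.7) = -3.374
Step 3: exp(x) = 0.03426
Step 4: Xi = 1 + 0.03426 = 1.034

1.034


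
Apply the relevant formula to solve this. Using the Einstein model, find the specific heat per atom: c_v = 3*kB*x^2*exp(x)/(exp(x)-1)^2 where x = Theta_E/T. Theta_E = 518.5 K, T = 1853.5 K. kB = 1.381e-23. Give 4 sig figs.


Step 1: x = Theta_E/T = 518.5/1853.5 = 0.2797
Step 2: x^2 = 0.07826
Step 3: exp(x) = 1.323
Step 4: c_v = 3*1.381e-23*0.07826*1.323/(1.323-1)^2 = 4.116e-23

4.116e-23


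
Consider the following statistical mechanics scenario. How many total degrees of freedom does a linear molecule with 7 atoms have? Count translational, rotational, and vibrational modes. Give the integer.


Step 1: Translational DOF = 3
Step 2: Rotational DOF (linear) = 2
Step 3: Vibrational DOF = 3*7 - 5 = 16
Step 4: Total = 3 + 2 + 16 = 21

21


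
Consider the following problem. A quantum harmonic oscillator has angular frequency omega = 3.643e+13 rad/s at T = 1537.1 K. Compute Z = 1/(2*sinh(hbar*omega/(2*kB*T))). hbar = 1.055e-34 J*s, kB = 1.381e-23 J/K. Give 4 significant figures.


Step 1: Compute x = hbar*omega/(kB*T) = 1.055e-34*3.643e+13/(1.381e-23*1537.1) = 0.1811
Step 2: x/2 = 0.09053
Step 3: sinh(x/2) = 0.09065
Step 4: Z = 1/(2*0.09065) = 5.516

5.516


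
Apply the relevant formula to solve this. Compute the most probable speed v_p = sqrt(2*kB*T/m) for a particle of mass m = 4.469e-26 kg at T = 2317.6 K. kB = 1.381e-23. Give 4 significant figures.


Step 1: Numerator = 2*kB*T = 2*1.381e-23*2317.6 = 6.401e-20
Step 2: Ratio = 6.401e-20 / 4.469e-26 = 1.432e+06
Step 3: v_p = sqrt(1.432e+06) = 1197 m/s

1197


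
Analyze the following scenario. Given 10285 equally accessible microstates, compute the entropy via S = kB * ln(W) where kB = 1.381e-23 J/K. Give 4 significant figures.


Step 1: ln(W) = ln(10285) = 9.238
Step 2: S = kB * ln(W) = 1.381e-23 * 9.238
Step 3: S = 1.276e-22 J/K

1.276e-22


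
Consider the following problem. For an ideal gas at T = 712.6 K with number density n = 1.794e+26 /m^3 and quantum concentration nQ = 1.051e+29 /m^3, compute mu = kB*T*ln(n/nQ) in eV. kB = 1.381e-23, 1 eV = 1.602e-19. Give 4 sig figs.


Step 1: n/nQ = 1.794e+26/1.051e+29 = 0.001707
Step 2: ln(n/nQ) = -6.373
Step 3: mu = kB*T*ln(n/nQ) = 9.841e-21*-6.373 = -6.272e-20 J
Step 4: Convert to eV: -6.272e-20/1.602e-19 = -0.3915 eV

-0.3915


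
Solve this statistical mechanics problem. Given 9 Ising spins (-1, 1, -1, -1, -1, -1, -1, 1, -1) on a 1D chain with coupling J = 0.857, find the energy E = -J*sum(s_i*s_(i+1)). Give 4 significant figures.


Step 1: Nearest-neighbor products: -1, -1, 1, 1, 1, 1, -1, -1
Step 2: Sum of products = 0
Step 3: E = -0.857 * 0 = 0

0


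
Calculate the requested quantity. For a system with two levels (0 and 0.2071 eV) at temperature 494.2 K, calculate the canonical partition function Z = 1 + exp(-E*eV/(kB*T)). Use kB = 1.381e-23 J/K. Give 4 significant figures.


Step 1: Compute beta*E = E*eV/(kB*T) = 0.2071*1.602e-19/(1.381e-23*494.2) = 4.861
Step 2: exp(-beta*E) = exp(-4.861) = 0.007741
Step 3: Z = 1 + 0.007741 = 1.008

1.008


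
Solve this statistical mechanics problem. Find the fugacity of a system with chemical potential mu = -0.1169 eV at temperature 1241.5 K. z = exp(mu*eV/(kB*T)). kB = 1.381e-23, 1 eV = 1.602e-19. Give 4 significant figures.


Step 1: Convert mu to Joules: -0.1169*1.602e-19 = -1.873e-20 J
Step 2: kB*T = 1.381e-23*1241.5 = 1.715e-20 J
Step 3: mu/(kB*T) = -1.092
Step 4: z = exp(-1.092) = 0.3354

0.3354


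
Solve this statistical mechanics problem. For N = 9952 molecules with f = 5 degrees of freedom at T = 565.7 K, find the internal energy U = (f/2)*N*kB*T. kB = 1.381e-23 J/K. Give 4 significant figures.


Step 1: f/2 = 5/2 = 2.5
Step 2: N*kB*T = 9952*1.381e-23*565.7 = 7.775e-17
Step 3: U = 2.5 * 7.775e-17 = 1.944e-16 J

1.944e-16


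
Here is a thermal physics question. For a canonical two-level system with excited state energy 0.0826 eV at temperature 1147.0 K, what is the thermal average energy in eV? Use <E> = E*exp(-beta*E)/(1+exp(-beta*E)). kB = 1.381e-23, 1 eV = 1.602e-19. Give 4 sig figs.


Step 1: beta*E = 0.0826*1.602e-19/(1.381e-23*1147.0) = 0.8354
Step 2: exp(-beta*E) = 0.4337
Step 3: <E> = 0.0826*0.4337/(1+0.4337) = 0.02499 eV

0.02499


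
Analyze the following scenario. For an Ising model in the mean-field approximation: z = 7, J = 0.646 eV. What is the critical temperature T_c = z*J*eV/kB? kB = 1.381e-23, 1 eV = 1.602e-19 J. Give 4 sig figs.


Step 1: z*J = 7*0.646 = 4.522 eV
Step 2: Convert to Joules: 4.522*1.602e-19 = 7.244e-19 J
Step 3: T_c = 7.244e-19 / 1.381e-23 = 5.246e+04 K

5.246e+04


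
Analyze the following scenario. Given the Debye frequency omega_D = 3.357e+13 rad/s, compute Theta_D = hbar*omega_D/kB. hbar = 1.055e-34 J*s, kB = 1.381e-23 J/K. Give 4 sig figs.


Step 1: hbar*omega_D = 1.055e-34 * 3.357e+13 = 3.542e-21 J
Step 2: Theta_D = 3.542e-21 / 1.381e-23
Step 3: Theta_D = 256.5 K

256.5


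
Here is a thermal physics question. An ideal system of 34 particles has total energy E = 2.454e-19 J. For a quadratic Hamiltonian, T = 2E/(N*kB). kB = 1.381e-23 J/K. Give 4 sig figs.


Step 1: Numerator = 2*E = 2*2.454e-19 = 4.908e-19 J
Step 2: Denominator = N*kB = 34*1.381e-23 = 4.695e-22
Step 3: T = 4.908e-19 / 4.695e-22 = 1045 K

1045


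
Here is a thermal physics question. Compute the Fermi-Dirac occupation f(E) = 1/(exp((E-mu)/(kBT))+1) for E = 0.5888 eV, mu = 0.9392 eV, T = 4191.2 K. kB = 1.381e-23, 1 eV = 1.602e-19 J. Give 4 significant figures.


Step 1: (E - mu) = 0.5888 - 0.9392 = -0.3504 eV
Step 2: Convert: (E-mu)*eV = -5.613e-20 J
Step 3: x = (E-mu)*eV/(kB*T) = -0.9698
Step 4: f = 1/(exp(-0.9698)+1) = 0.7251

0.7251


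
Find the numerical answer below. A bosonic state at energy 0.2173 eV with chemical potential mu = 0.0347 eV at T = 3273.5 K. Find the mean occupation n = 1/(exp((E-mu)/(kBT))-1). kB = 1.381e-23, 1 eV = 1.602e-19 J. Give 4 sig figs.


Step 1: (E - mu) = 0.1826 eV
Step 2: x = (E-mu)*eV/(kB*T) = 0.1826*1.602e-19/(1.381e-23*3273.5) = 0.6471
Step 3: exp(x) = 1.91
Step 4: n = 1/(exp(x)-1) = 1.099

1.099


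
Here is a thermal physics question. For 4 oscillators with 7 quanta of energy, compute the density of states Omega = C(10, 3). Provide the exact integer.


Step 1: Use binomial coefficient C(10, 3)
Step 2: Numerator = 10! / 7!
Step 3: Denominator = 3!
Step 4: Omega = 120

120


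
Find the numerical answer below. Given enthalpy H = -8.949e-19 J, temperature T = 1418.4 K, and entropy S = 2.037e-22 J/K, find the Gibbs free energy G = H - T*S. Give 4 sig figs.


Step 1: T*S = 1418.4 * 2.037e-22 = 2.889e-19 J
Step 2: G = H - T*S = -8.949e-19 - 2.889e-19
Step 3: G = -1.184e-18 J

-1.184e-18


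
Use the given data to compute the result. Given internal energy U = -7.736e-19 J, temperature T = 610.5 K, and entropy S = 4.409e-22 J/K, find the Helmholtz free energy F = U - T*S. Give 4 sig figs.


Step 1: T*S = 610.5 * 4.409e-22 = 2.692e-19 J
Step 2: F = U - T*S = -7.736e-19 - 2.692e-19
Step 3: F = -1.043e-18 J

-1.043e-18


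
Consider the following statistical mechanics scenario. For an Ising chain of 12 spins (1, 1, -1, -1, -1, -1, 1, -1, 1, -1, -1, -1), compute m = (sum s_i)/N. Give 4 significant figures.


Step 1: Count up spins (+1): 4, down spins (-1): 8
Step 2: Total magnetization M = 4 - 8 = -4
Step 3: m = M/N = -4/12 = -0.3333

-0.3333


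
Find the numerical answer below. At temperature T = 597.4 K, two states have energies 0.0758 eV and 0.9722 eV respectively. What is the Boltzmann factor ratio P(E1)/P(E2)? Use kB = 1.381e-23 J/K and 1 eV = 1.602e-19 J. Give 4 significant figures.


Step 1: Compute energy difference dE = E1 - E2 = 0.0758 - 0.9722 = -0.8964 eV
Step 2: Convert to Joules: dE_J = -0.8964 * 1.602e-19 = -1.436e-19 J
Step 3: Compute exponent = -dE_J / (kB * T) = -(-1.436e-19) / (1.381e-23 * 597.4) = 17.41
Step 4: P(E1)/P(E2) = exp(17.41) = 3.626e+07

3.626e+07


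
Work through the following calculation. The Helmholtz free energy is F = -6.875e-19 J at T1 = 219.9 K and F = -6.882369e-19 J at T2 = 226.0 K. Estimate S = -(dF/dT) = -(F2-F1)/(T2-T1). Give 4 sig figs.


Step 1: dF = F2 - F1 = -6.882369e-19 - (-6.875e-19) = -7.369e-22 J
Step 2: dT = T2 - T1 = 226.0 - 219.9 = 6.1 K
Step 3: S = -dF/dT = -(-7.369e-22)/6.1 = 1.208e-22 J/K

1.208e-22


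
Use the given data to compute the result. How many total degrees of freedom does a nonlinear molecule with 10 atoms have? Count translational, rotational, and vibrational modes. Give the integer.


Step 1: Translational DOF = 3
Step 2: Rotational DOF (nonlinear) = 3
Step 3: Vibrational DOF = 3*10 - 6 = 24
Step 4: Total = 3 + 3 + 24 = 30

30


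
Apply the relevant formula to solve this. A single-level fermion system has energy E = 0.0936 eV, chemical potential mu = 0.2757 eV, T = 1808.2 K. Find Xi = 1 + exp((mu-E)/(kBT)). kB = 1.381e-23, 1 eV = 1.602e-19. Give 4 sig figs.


Step 1: (mu - E) = 0.2757 - 0.0936 = 0.1821 eV
Step 2: x = (mu-E)*eV/(kB*T) = 0.1821*1.602e-19/(1.381e-23*1808.2) = 1.168
Step 3: exp(x) = 3.216
Step 4: Xi = 1 + 3.216 = 4.216

4.216


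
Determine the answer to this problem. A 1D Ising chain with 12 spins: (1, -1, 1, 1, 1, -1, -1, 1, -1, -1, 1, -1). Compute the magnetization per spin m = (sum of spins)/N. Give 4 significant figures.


Step 1: Count up spins (+1): 6, down spins (-1): 6
Step 2: Total magnetization M = 6 - 6 = 0
Step 3: m = M/N = 0/12 = 0

0


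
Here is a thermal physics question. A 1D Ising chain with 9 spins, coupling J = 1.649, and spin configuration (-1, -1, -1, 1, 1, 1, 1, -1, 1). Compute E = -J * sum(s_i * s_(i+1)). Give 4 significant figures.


Step 1: Nearest-neighbor products: 1, 1, -1, 1, 1, 1, -1, -1
Step 2: Sum of products = 2
Step 3: E = -1.649 * 2 = -3.298

-3.298


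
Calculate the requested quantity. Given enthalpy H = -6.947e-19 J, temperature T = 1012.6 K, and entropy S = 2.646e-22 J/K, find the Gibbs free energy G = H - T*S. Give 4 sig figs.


Step 1: T*S = 1012.6 * 2.646e-22 = 2.679e-19 J
Step 2: G = H - T*S = -6.947e-19 - 2.679e-19
Step 3: G = -9.626e-19 J

-9.626e-19


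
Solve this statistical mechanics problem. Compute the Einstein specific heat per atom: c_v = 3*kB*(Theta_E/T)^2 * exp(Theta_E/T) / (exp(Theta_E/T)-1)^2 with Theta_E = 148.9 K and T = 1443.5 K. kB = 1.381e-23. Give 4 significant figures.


Step 1: x = Theta_E/T = 148.9/1443.5 = 0.1032
Step 2: x^2 = 0.01064
Step 3: exp(x) = 1.109
Step 4: c_v = 3*1.381e-23*0.01064*1.109/(1.109-1)^2 = 4.139e-23

4.139e-23


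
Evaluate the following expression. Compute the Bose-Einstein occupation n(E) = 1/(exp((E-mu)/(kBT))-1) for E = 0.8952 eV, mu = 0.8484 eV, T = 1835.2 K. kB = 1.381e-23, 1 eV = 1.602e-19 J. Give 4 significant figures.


Step 1: (E - mu) = 0.0468 eV
Step 2: x = (E-mu)*eV/(kB*T) = 0.0468*1.602e-19/(1.381e-23*1835.2) = 0.2958
Step 3: exp(x) = 1.344
Step 4: n = 1/(exp(x)-1) = 2.905

2.905


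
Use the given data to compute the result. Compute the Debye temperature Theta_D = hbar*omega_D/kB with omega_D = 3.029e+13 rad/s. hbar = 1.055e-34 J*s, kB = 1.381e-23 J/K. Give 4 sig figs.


Step 1: hbar*omega_D = 1.055e-34 * 3.029e+13 = 3.196e-21 J
Step 2: Theta_D = 3.196e-21 / 1.381e-23
Step 3: Theta_D = 231.4 K

231.4


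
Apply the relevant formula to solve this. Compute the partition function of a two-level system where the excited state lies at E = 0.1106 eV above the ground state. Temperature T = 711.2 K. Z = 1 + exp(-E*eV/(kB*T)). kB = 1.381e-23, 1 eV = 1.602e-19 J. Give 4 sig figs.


Step 1: Compute beta*E = E*eV/(kB*T) = 0.1106*1.602e-19/(1.381e-23*711.2) = 1.804
Step 2: exp(-beta*E) = exp(-1.804) = 0.1646
Step 3: Z = 1 + 0.1646 = 1.165

1.165


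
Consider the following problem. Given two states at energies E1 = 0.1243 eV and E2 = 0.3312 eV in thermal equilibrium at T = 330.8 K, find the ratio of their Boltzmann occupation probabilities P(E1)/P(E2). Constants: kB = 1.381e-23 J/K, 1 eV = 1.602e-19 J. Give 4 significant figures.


Step 1: Compute energy difference dE = E1 - E2 = 0.1243 - 0.3312 = -0.2069 eV
Step 2: Convert to Joules: dE_J = -0.2069 * 1.602e-19 = -3.315e-20 J
Step 3: Compute exponent = -dE_J / (kB * T) = -(-3.315e-20) / (1.381e-23 * 330.8) = 7.255
Step 4: P(E1)/P(E2) = exp(7.255) = 1416

1416


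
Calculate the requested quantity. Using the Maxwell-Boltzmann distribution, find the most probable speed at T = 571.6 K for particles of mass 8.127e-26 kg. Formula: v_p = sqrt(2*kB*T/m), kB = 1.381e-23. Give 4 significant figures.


Step 1: Numerator = 2*kB*T = 2*1.381e-23*571.6 = 1.579e-20
Step 2: Ratio = 1.579e-20 / 8.127e-26 = 1.943e+05
Step 3: v_p = sqrt(1.943e+05) = 440.8 m/s

440.8


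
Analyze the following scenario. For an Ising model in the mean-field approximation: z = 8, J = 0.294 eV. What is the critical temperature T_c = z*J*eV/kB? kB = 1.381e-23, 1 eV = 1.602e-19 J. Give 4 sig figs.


Step 1: z*J = 8*0.294 = 2.352 eV
Step 2: Convert to Joules: 2.352*1.602e-19 = 3.768e-19 J
Step 3: T_c = 3.768e-19 / 1.381e-23 = 2.728e+04 K

2.728e+04


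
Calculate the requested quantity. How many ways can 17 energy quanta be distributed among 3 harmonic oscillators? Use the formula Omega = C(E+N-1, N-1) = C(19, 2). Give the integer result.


Step 1: Use binomial coefficient C(19, 2)
Step 2: Numerator = 19! / 17!
Step 3: Denominator = 2!
Step 4: Omega = 171

171


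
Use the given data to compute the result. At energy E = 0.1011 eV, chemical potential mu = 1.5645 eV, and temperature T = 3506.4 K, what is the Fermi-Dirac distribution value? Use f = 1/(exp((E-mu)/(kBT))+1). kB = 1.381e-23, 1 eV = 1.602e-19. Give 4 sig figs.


Step 1: (E - mu) = 0.1011 - 1.5645 = -1.463 eV
Step 2: Convert: (E-mu)*eV = -2.344e-19 J
Step 3: x = (E-mu)*eV/(kB*T) = -4.841
Step 4: f = 1/(exp(-4.841)+1) = 0.9922

0.9922


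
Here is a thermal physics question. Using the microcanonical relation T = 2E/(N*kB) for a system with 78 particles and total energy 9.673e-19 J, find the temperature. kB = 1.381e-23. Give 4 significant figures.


Step 1: Numerator = 2*E = 2*9.673e-19 = 1.935e-18 J
Step 2: Denominator = N*kB = 78*1.381e-23 = 1.077e-21
Step 3: T = 1.935e-18 / 1.077e-21 = 1796 K

1796


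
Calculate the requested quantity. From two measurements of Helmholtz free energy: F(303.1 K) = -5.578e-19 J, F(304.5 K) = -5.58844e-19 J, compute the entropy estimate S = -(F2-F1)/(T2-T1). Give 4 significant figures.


Step 1: dF = F2 - F1 = -5.58844e-19 - (-5.578e-19) = -1.044e-21 J
Step 2: dT = T2 - T1 = 304.5 - 303.1 = 1.4 K
Step 3: S = -dF/dT = -(-1.044e-21)/1.4 = 7.457e-22 J/K

7.457e-22


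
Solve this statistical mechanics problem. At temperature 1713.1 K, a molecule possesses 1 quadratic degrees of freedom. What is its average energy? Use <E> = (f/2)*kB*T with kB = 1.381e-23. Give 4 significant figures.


Step 1: f/2 = 1/2 = 0.5
Step 2: kB*T = 1.381e-23 * 1713.1 = 2.366e-20
Step 3: <E> = 0.5 * 2.366e-20 = 1.183e-20 J

1.183e-20


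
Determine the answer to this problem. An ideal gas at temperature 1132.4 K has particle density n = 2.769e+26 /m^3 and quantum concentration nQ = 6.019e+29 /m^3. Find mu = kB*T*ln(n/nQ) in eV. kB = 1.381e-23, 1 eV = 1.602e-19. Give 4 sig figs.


Step 1: n/nQ = 2.769e+26/6.019e+29 = 0.00046
Step 2: ln(n/nQ) = -7.684
Step 3: mu = kB*T*ln(n/nQ) = 1.564e-20*-7.684 = -1.202e-19 J
Step 4: Convert to eV: -1.202e-19/1.602e-19 = -0.7501 eV

-0.7501


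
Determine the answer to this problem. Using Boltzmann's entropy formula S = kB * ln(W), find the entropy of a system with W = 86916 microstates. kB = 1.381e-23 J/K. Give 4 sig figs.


Step 1: ln(W) = ln(86916) = 11.37
Step 2: S = kB * ln(W) = 1.381e-23 * 11.37
Step 3: S = 1.571e-22 J/K

1.571e-22


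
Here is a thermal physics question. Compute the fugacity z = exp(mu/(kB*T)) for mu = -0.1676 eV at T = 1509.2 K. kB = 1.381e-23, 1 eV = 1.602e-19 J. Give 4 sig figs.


Step 1: Convert mu to Joules: -0.1676*1.602e-19 = -2.685e-20 J
Step 2: kB*T = 1.381e-23*1509.2 = 2.084e-20 J
Step 3: mu/(kB*T) = -1.288
Step 4: z = exp(-1.288) = 0.2758

0.2758


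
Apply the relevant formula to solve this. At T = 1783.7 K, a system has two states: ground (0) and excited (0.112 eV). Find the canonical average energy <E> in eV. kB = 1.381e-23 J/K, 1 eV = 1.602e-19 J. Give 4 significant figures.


Step 1: beta*E = 0.112*1.602e-19/(1.381e-23*1783.7) = 0.7284
Step 2: exp(-beta*E) = 0.4827
Step 3: <E> = 0.112*0.4827/(1+0.4827) = 0.03646 eV

0.03646


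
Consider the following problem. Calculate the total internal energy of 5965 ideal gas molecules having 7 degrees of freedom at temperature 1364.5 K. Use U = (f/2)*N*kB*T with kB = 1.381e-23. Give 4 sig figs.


Step 1: f/2 = 7/2 = 3.5
Step 2: N*kB*T = 5965*1.381e-23*1364.5 = 1.124e-16
Step 3: U = 3.5 * 1.124e-16 = 3.934e-16 J

3.934e-16


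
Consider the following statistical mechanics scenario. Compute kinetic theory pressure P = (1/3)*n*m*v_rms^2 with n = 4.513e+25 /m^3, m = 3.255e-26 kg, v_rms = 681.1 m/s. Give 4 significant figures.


Step 1: v_rms^2 = 681.1^2 = 4.639e+05
Step 2: n*m = 4.513e+25*3.255e-26 = 1.469
Step 3: P = (1/3)*1.469*4.639e+05 = 2.272e+05 Pa

2.272e+05


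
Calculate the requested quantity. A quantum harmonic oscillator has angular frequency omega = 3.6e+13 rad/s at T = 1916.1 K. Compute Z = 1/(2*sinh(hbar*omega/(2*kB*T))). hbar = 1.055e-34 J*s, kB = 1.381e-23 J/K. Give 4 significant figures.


Step 1: Compute x = hbar*omega/(kB*T) = 1.055e-34*3.6e+13/(1.381e-23*1916.1) = 0.1435
Step 2: x/2 = 0.07177
Step 3: sinh(x/2) = 0.07183
Step 4: Z = 1/(2*0.07183) = 6.961

6.961


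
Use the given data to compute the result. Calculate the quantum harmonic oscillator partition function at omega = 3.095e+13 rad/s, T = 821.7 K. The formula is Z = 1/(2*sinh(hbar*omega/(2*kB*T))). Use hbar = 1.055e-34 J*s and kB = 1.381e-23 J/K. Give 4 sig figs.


Step 1: Compute x = hbar*omega/(kB*T) = 1.055e-34*3.095e+13/(1.381e-23*821.7) = 0.2877
Step 2: x/2 = 0.1439
Step 3: sinh(x/2) = 0.1444
Step 4: Z = 1/(2*0.1444) = 3.463

3.463


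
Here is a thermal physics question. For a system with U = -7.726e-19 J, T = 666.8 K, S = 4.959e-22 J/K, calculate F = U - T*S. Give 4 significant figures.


Step 1: T*S = 666.8 * 4.959e-22 = 3.307e-19 J
Step 2: F = U - T*S = -7.726e-19 - 3.307e-19
Step 3: F = -1.103e-18 J

-1.103e-18


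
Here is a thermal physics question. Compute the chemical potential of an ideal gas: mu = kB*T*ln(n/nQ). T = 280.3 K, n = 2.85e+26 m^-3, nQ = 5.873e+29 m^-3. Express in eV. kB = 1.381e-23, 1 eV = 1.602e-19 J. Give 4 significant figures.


Step 1: n/nQ = 2.85e+26/5.873e+29 = 0.0004853
Step 2: ln(n/nQ) = -7.631
Step 3: mu = kB*T*ln(n/nQ) = 3.871e-21*-7.631 = -2.954e-20 J
Step 4: Convert to eV: -2.954e-20/1.602e-19 = -0.1844 eV

-0.1844


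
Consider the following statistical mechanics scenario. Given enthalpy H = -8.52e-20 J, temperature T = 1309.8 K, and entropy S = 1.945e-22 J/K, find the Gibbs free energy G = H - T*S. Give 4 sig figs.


Step 1: T*S = 1309.8 * 1.945e-22 = 2.548e-19 J
Step 2: G = H - T*S = -8.52e-20 - 2.548e-19
Step 3: G = -3.4e-19 J

-3.4e-19


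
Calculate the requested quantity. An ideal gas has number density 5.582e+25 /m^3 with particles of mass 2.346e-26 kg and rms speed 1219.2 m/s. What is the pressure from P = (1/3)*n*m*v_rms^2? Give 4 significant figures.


Step 1: v_rms^2 = 1219.2^2 = 1.486e+06
Step 2: n*m = 5.582e+25*2.346e-26 = 1.31
Step 3: P = (1/3)*1.31*1.486e+06 = 6.489e+05 Pa

6.489e+05


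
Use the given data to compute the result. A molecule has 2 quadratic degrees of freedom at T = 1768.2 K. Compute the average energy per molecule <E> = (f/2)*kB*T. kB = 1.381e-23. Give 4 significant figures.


Step 1: f/2 = 2/2 = 1
Step 2: kB*T = 1.381e-23 * 1768.2 = 2.442e-20
Step 3: <E> = 1 * 2.442e-20 = 2.442e-20 J

2.442e-20


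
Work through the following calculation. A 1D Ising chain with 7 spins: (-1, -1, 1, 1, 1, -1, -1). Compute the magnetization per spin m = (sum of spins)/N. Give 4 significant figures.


Step 1: Count up spins (+1): 3, down spins (-1): 4
Step 2: Total magnetization M = 3 - 4 = -1
Step 3: m = M/N = -1/7 = -0.1429

-0.1429


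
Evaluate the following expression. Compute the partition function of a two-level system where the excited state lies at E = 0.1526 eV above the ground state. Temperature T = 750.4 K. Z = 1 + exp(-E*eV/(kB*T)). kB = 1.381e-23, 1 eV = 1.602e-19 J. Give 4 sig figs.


Step 1: Compute beta*E = E*eV/(kB*T) = 0.1526*1.602e-19/(1.381e-23*750.4) = 2.359
Step 2: exp(-beta*E) = exp(-2.359) = 0.09451
Step 3: Z = 1 + 0.09451 = 1.095

1.095


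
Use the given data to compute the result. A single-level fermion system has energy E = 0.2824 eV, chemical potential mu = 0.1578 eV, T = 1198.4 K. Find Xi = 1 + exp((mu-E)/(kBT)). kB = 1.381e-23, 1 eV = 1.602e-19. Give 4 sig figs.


Step 1: (mu - E) = 0.1578 - 0.2824 = -0.1246 eV
Step 2: x = (mu-E)*eV/(kB*T) = -0.1246*1.602e-19/(1.381e-23*1198.4) = -1.206
Step 3: exp(x) = 0.2994
Step 4: Xi = 1 + 0.2994 = 1.299

1.299


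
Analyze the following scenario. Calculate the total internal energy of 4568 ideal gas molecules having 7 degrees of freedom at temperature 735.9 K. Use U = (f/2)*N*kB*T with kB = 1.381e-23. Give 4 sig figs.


Step 1: f/2 = 7/2 = 3.5
Step 2: N*kB*T = 4568*1.381e-23*735.9 = 4.642e-17
Step 3: U = 3.5 * 4.642e-17 = 1.625e-16 J

1.625e-16


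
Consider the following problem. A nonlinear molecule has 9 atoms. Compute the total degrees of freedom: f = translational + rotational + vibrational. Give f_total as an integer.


Step 1: Translational DOF = 3
Step 2: Rotational DOF (nonlinear) = 3
Step 3: Vibrational DOF = 3*9 - 6 = 21
Step 4: Total = 3 + 3 + 21 = 27

27


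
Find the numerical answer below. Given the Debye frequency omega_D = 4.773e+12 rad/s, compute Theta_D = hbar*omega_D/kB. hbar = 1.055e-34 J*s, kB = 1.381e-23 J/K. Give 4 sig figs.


Step 1: hbar*omega_D = 1.055e-34 * 4.773e+12 = 5.036e-22 J
Step 2: Theta_D = 5.036e-22 / 1.381e-23
Step 3: Theta_D = 36.46 K

36.46


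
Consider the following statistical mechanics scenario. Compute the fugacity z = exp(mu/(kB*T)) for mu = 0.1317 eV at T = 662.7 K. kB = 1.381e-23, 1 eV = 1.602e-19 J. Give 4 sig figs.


Step 1: Convert mu to Joules: 0.1317*1.602e-19 = 2.11e-20 J
Step 2: kB*T = 1.381e-23*662.7 = 9.152e-21 J
Step 3: mu/(kB*T) = 2.305
Step 4: z = exp(2.305) = 10.03

10.03


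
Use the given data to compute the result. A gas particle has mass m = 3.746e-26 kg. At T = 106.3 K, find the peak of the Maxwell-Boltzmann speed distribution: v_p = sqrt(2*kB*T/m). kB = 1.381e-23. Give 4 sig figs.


Step 1: Numerator = 2*kB*T = 2*1.381e-23*106.3 = 2.936e-21
Step 2: Ratio = 2.936e-21 / 3.746e-26 = 7.838e+04
Step 3: v_p = sqrt(7.838e+04) = 280 m/s

280


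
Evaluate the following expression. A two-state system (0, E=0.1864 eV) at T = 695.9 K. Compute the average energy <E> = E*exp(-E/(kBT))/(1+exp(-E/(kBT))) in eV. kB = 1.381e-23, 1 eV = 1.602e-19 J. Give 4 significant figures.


Step 1: beta*E = 0.1864*1.602e-19/(1.381e-23*695.9) = 3.107
Step 2: exp(-beta*E) = 0.04473
Step 3: <E> = 0.1864*0.04473/(1+0.04473) = 0.00798 eV

0.00798


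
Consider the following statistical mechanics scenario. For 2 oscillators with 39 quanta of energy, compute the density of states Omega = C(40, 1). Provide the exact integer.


Step 1: Use binomial coefficient C(40, 1)
Step 2: Numerator = 40! / 39!
Step 3: Denominator = 1!
Step 4: Omega = 40

40


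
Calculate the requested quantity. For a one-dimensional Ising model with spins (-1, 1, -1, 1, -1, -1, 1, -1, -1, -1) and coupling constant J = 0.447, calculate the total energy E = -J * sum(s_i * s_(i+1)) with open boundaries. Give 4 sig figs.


Step 1: Nearest-neighbor products: -1, -1, -1, -1, 1, -1, -1, 1, 1
Step 2: Sum of products = -3
Step 3: E = -0.447 * -3 = 1.341

1.341


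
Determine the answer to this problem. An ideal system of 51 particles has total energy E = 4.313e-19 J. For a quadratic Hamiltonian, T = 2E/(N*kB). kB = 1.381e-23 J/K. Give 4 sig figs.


Step 1: Numerator = 2*E = 2*4.313e-19 = 8.626e-19 J
Step 2: Denominator = N*kB = 51*1.381e-23 = 7.043e-22
Step 3: T = 8.626e-19 / 7.043e-22 = 1225 K

1225


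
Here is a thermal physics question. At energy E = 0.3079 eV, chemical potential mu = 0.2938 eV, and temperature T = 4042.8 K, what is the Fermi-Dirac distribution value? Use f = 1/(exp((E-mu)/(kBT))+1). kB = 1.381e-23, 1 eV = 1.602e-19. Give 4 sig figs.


Step 1: (E - mu) = 0.3079 - 0.2938 = 0.0141 eV
Step 2: Convert: (E-mu)*eV = 2.259e-21 J
Step 3: x = (E-mu)*eV/(kB*T) = 0.04046
Step 4: f = 1/(exp(0.04046)+1) = 0.4899

0.4899


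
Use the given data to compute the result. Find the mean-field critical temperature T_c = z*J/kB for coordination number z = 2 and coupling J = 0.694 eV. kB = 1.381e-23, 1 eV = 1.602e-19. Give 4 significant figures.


Step 1: z*J = 2*0.694 = 1.388 eV
Step 2: Convert to Joules: 1.388*1.602e-19 = 2.224e-19 J
Step 3: T_c = 2.224e-19 / 1.381e-23 = 1.61e+04 K

1.61e+04


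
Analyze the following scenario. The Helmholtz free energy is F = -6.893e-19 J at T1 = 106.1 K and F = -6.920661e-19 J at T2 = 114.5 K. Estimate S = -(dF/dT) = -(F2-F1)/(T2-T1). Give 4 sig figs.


Step 1: dF = F2 - F1 = -6.920661e-19 - (-6.893e-19) = -2.7661e-21 J
Step 2: dT = T2 - T1 = 114.5 - 106.1 = 8.4 K
Step 3: S = -dF/dT = -(-2.7661e-21)/8.4 = 3.293e-22 J/K

3.293e-22


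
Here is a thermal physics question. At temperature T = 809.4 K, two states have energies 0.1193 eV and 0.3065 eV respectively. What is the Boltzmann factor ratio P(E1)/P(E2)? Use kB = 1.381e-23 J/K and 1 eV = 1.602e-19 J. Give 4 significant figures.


Step 1: Compute energy difference dE = E1 - E2 = 0.1193 - 0.3065 = -0.1872 eV
Step 2: Convert to Joules: dE_J = -0.1872 * 1.602e-19 = -2.999e-20 J
Step 3: Compute exponent = -dE_J / (kB * T) = -(-2.999e-20) / (1.381e-23 * 809.4) = 2.683
Step 4: P(E1)/P(E2) = exp(2.683) = 14.63

14.63


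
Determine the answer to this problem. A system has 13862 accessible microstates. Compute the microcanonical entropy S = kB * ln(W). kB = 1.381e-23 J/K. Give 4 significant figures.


Step 1: ln(W) = ln(13862) = 9.537
Step 2: S = kB * ln(W) = 1.381e-23 * 9.537
Step 3: S = 1.317e-22 J/K

1.317e-22


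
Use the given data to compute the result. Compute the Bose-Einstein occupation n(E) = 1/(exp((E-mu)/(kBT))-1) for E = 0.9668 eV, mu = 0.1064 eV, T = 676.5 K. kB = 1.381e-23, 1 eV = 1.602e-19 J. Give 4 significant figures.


Step 1: (E - mu) = 0.8604 eV
Step 2: x = (E-mu)*eV/(kB*T) = 0.8604*1.602e-19/(1.381e-23*676.5) = 14.75
Step 3: exp(x) = 2.555e+06
Step 4: n = 1/(exp(x)-1) = 3.913e-07

3.913e-07


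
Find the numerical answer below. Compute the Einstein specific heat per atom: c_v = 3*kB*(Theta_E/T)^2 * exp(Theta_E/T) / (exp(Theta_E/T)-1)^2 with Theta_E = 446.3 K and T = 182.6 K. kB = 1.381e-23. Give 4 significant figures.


Step 1: x = Theta_E/T = 446.3/182.6 = 2.444
Step 2: x^2 = 5.974
Step 3: exp(x) = 11.52
Step 4: c_v = 3*1.381e-23*5.974*11.52/(11.52-1)^2 = 2.576e-23

2.576e-23


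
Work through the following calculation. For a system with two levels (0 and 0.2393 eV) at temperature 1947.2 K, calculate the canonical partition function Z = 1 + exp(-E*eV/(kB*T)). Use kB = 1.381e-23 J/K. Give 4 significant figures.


Step 1: Compute beta*E = E*eV/(kB*T) = 0.2393*1.602e-19/(1.381e-23*1947.2) = 1.426
Step 2: exp(-beta*E) = exp(-1.426) = 0.2404
Step 3: Z = 1 + 0.2404 = 1.24

1.24


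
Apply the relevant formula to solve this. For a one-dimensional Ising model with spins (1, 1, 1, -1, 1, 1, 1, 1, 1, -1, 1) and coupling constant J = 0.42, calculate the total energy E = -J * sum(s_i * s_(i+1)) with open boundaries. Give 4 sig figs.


Step 1: Nearest-neighbor products: 1, 1, -1, -1, 1, 1, 1, 1, -1, -1
Step 2: Sum of products = 2
Step 3: E = -0.42 * 2 = -0.84

-0.84


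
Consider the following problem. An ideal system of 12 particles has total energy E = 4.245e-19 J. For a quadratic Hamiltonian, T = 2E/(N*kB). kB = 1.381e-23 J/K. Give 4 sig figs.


Step 1: Numerator = 2*E = 2*4.245e-19 = 8.49e-19 J
Step 2: Denominator = N*kB = 12*1.381e-23 = 1.657e-22
Step 3: T = 8.49e-19 / 1.657e-22 = 5123 K

5123


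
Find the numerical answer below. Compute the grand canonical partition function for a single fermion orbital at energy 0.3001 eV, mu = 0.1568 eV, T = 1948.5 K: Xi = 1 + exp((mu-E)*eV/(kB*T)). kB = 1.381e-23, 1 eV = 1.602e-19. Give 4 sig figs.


Step 1: (mu - E) = 0.1568 - 0.3001 = -0.1433 eV
Step 2: x = (mu-E)*eV/(kB*T) = -0.1433*1.602e-19/(1.381e-23*1948.5) = -0.8531
Step 3: exp(x) = 0.4261
Step 4: Xi = 1 + 0.4261 = 1.426

1.426


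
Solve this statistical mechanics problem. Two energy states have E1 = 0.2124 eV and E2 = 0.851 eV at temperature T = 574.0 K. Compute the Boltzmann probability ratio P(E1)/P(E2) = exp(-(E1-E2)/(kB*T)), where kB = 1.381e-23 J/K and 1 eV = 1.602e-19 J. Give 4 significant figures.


Step 1: Compute energy difference dE = E1 - E2 = 0.2124 - 0.851 = -0.6386 eV
Step 2: Convert to Joules: dE_J = -0.6386 * 1.602e-19 = -1.023e-19 J
Step 3: Compute exponent = -dE_J / (kB * T) = -(-1.023e-19) / (1.381e-23 * 574.0) = 12.91
Step 4: P(E1)/P(E2) = exp(12.91) = 4.027e+05

4.027e+05


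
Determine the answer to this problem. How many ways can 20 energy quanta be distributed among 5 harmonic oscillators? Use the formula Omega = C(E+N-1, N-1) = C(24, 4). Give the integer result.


Step 1: Use binomial coefficient C(24, 4)
Step 2: Numerator = 24! / 20!
Step 3: Denominator = 4!
Step 4: Omega = 10626

10626


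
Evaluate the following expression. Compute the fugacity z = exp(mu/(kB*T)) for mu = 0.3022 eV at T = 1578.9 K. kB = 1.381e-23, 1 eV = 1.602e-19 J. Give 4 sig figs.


Step 1: Convert mu to Joules: 0.3022*1.602e-19 = 4.841e-20 J
Step 2: kB*T = 1.381e-23*1578.9 = 2.18e-20 J
Step 3: mu/(kB*T) = 2.22
Step 4: z = exp(2.22) = 9.21

9.21


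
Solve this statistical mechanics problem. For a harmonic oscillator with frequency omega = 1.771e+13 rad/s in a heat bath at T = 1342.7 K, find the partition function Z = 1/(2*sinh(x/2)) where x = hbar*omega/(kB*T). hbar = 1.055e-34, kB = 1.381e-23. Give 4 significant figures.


Step 1: Compute x = hbar*omega/(kB*T) = 1.055e-34*1.771e+13/(1.381e-23*1342.7) = 0.1008
Step 2: x/2 = 0.05038
Step 3: sinh(x/2) = 0.0504
Step 4: Z = 1/(2*0.0504) = 9.92

9.92


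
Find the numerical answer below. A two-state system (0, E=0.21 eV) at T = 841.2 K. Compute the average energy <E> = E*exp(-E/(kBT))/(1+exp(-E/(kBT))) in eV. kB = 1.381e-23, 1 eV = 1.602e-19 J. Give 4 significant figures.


Step 1: beta*E = 0.21*1.602e-19/(1.381e-23*841.2) = 2.896
Step 2: exp(-beta*E) = 0.05525
Step 3: <E> = 0.21*0.05525/(1+0.05525) = 0.01099 eV

0.01099


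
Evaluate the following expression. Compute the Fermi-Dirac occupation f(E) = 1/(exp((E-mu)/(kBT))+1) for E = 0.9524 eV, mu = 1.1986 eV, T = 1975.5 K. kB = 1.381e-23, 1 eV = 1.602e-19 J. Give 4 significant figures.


Step 1: (E - mu) = 0.9524 - 1.1986 = -0.2462 eV
Step 2: Convert: (E-mu)*eV = -3.944e-20 J
Step 3: x = (E-mu)*eV/(kB*T) = -1.446
Step 4: f = 1/(exp(-1.446)+1) = 0.8093

0.8093


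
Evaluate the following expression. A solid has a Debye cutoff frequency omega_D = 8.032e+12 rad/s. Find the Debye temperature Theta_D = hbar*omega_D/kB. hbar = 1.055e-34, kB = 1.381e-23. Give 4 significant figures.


Step 1: hbar*omega_D = 1.055e-34 * 8.032e+12 = 8.474e-22 J
Step 2: Theta_D = 8.474e-22 / 1.381e-23
Step 3: Theta_D = 61.36 K

61.36


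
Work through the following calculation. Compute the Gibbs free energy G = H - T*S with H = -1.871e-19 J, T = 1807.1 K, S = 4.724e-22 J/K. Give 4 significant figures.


Step 1: T*S = 1807.1 * 4.724e-22 = 8.537e-19 J
Step 2: G = H - T*S = -1.871e-19 - 8.537e-19
Step 3: G = -1.041e-18 J

-1.041e-18


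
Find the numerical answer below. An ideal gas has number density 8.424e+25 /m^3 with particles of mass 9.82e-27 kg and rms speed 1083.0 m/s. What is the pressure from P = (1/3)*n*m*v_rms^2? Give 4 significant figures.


Step 1: v_rms^2 = 1083.0^2 = 1.173e+06
Step 2: n*m = 8.424e+25*9.82e-27 = 0.8272
Step 3: P = (1/3)*0.8272*1.173e+06 = 3.234e+05 Pa

3.234e+05


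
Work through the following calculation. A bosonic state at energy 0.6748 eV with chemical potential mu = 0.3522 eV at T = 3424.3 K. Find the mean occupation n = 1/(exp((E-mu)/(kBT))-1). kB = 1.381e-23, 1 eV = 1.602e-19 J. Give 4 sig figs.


Step 1: (E - mu) = 0.3226 eV
Step 2: x = (E-mu)*eV/(kB*T) = 0.3226*1.602e-19/(1.381e-23*3424.3) = 1.093
Step 3: exp(x) = 2.983
Step 4: n = 1/(exp(x)-1) = 0.5043

0.5043


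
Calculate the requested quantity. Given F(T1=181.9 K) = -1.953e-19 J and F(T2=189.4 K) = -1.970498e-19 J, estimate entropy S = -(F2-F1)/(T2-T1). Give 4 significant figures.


Step 1: dF = F2 - F1 = -1.970498e-19 - (-1.953e-19) = -1.7498e-21 J
Step 2: dT = T2 - T1 = 189.4 - 181.9 = 7.5 K
Step 3: S = -dF/dT = -(-1.7498e-21)/7.5 = 2.333e-22 J/K

2.333e-22


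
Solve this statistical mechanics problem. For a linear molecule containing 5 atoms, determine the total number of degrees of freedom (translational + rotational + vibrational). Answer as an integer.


Step 1: Translational DOF = 3
Step 2: Rotational DOF (linear) = 2
Step 3: Vibrational DOF = 3*5 - 5 = 10
Step 4: Total = 3 + 2 + 10 = 15

15


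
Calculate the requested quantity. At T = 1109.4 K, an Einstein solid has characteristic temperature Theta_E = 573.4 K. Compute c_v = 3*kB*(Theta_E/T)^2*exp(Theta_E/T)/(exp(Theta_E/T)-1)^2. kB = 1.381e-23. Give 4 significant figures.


Step 1: x = Theta_E/T = 573.4/1109.4 = 0.5169
Step 2: x^2 = 0.2671
Step 3: exp(x) = 1.677
Step 4: c_v = 3*1.381e-23*0.2671*1.677/(1.677-1)^2 = 4.052e-23

4.052e-23


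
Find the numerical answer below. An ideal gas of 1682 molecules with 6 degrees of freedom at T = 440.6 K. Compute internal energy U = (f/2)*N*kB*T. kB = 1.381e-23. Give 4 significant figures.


Step 1: f/2 = 6/2 = 3.0
Step 2: N*kB*T = 1682*1.381e-23*440.6 = 1.023e-17
Step 3: U = 3.0 * 1.023e-17 = 3.07e-17 J

3.07e-17


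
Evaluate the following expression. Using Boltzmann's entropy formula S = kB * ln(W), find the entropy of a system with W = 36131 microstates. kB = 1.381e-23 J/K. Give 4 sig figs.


Step 1: ln(W) = ln(36131) = 10.49
Step 2: S = kB * ln(W) = 1.381e-23 * 10.49
Step 3: S = 1.449e-22 J/K

1.449e-22


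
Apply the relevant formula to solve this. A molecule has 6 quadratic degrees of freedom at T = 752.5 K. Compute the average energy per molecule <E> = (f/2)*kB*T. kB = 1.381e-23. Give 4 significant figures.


Step 1: f/2 = 6/2 = 3
Step 2: kB*T = 1.381e-23 * 752.5 = 1.039e-20
Step 3: <E> = 3 * 1.039e-20 = 3.118e-20 J

3.118e-20


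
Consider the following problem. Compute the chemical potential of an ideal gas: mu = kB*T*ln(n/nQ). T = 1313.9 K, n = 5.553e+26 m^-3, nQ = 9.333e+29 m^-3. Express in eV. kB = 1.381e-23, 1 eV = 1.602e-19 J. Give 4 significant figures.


Step 1: n/nQ = 5.553e+26/9.333e+29 = 0.000595
Step 2: ln(n/nQ) = -7.427
Step 3: mu = kB*T*ln(n/nQ) = 1.814e-20*-7.427 = -1.348e-19 J
Step 4: Convert to eV: -1.348e-19/1.602e-19 = -0.8412 eV

-0.8412


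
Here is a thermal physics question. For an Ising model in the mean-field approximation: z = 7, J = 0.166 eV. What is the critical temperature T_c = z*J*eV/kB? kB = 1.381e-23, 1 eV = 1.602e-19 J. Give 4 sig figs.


Step 1: z*J = 7*0.166 = 1.162 eV
Step 2: Convert to Joules: 1.162*1.602e-19 = 1.862e-19 J
Step 3: T_c = 1.862e-19 / 1.381e-23 = 1.348e+04 K

1.348e+04


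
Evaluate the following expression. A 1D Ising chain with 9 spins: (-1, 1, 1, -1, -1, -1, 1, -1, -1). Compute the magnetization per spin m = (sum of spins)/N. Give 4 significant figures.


Step 1: Count up spins (+1): 3, down spins (-1): 6
Step 2: Total magnetization M = 3 - 6 = -3
Step 3: m = M/N = -3/9 = -0.3333

-0.3333


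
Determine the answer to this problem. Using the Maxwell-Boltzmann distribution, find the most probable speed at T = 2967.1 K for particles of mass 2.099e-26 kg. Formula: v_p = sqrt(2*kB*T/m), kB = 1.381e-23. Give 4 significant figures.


Step 1: Numerator = 2*kB*T = 2*1.381e-23*2967.1 = 8.195e-20
Step 2: Ratio = 8.195e-20 / 2.099e-26 = 3.904e+06
Step 3: v_p = sqrt(3.904e+06) = 1976 m/s

1976


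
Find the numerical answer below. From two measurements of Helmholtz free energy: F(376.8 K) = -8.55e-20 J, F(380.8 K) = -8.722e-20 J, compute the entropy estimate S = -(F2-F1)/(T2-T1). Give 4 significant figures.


Step 1: dF = F2 - F1 = -8.722e-20 - (-8.55e-20) = -1.72e-21 J
Step 2: dT = T2 - T1 = 380.8 - 376.8 = 4 K
Step 3: S = -dF/dT = -(-1.72e-21)/4 = 4.3e-22 J/K

4.3e-22


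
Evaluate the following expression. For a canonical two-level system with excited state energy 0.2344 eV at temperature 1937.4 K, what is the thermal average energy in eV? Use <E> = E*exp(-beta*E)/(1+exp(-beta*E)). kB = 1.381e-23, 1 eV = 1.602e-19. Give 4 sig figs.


Step 1: beta*E = 0.2344*1.602e-19/(1.381e-23*1937.4) = 1.403
Step 2: exp(-beta*E) = 0.2457
Step 3: <E> = 0.2344*0.2457/(1+0.2457) = 0.04624 eV

0.04624


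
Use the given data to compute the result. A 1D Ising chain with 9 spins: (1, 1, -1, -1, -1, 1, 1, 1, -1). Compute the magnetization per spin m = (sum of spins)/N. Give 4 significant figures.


Step 1: Count up spins (+1): 5, down spins (-1): 4
Step 2: Total magnetization M = 5 - 4 = 1
Step 3: m = M/N = 1/9 = 0.1111

0.1111


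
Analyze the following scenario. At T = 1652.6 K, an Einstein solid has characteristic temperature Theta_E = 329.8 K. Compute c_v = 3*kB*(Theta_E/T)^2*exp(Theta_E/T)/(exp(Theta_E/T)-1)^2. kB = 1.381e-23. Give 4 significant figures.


Step 1: x = Theta_E/T = 329.8/1652.6 = 0.1996
Step 2: x^2 = 0.03983
Step 3: exp(x) = 1.221
Step 4: c_v = 3*1.381e-23*0.03983*1.221/(1.221-1)^2 = 4.129e-23

4.129e-23
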